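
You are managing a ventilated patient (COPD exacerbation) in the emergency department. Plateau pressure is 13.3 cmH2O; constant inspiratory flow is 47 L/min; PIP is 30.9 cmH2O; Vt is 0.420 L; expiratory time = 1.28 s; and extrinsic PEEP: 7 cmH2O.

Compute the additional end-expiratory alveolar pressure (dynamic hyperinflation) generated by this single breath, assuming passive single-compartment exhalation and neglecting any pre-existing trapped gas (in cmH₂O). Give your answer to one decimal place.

2.7

Flow: 47 L/min ÷ 60 = 0.7833 L/s.
R = (PIP − Pplat)/V̇ = (30.9 − 13.3) / 0.7833 = 17.6/0.7833 = 22.469 cmH2O·s/L.
C = Vt/(Pplat − PEEP) = 420.0 / (13.3 − 7) = 420.0/6.3 = 66.667 mL/cmH2O.
τ = R × C = 22.469 × 0.06667 L/cmH2O = 1.498 s.
Fraction remaining = e^(−Te/τ) = e^(−1.28/1.498) = 0.4255; trapped volume = 420.0 × 0.4255 = 178.71 mL.
Additional alveolar pressure from trapping ≈ V_trapped / C = 178.71 / 66.667 = 2.681 cmH2O.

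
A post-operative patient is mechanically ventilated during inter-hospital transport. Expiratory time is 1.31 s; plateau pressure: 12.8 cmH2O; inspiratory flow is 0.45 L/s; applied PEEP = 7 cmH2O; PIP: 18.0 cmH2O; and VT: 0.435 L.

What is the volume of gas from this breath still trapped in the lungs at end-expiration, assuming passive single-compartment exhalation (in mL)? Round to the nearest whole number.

R = (PIP − Pplat)/V̇ = (18.0 − 12.8) / 0.45 = 5.2/0.45 = 11.556 cmH2O·s/L.
C = Vt/(Pplat − PEEP) = 435.0 / (12.8 − 7) = 435.0/5.8 = 75.0 mL/cmH2O.
τ = R × C = 11.556 × 0.075 L/cmH2O = 0.8667 s.
Fraction remaining = e^(−Te/τ) = e^(−1.31/0.8667) = 0.2206.
Trapped volume = 435.0 × 0.2206 = 95.961 mL.

96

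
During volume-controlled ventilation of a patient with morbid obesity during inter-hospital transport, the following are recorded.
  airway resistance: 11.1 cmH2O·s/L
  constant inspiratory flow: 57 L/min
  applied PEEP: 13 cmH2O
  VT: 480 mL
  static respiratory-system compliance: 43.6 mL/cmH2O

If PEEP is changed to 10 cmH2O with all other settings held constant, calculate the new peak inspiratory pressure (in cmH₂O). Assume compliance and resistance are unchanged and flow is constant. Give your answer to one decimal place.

31.6

Flow: 57 L/min ÷ 60 = 0.95 L/s.
PIP = Vt/C + R·V̇ + PEEP (constant-flow equation of motion).
Only the baseline term changes: ΔPIP = ΔPEEP = 10 − 13 = -3.0 cmH2O.
Original PIP = 480/43.6 + 11.1×0.95 + 13 = 34.554 cmH2O; new PIP = 34.554 + (-3.0) = 31.554 cmH2O.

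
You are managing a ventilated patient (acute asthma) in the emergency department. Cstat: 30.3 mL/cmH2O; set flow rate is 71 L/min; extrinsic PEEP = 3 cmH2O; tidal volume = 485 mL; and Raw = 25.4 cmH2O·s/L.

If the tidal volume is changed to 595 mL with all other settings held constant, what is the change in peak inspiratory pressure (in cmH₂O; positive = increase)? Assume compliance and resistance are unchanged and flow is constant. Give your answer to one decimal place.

PIP = Vt/C + R·V̇ + PEEP (constant-flow equation of motion).
Only the elastic term changes: ΔPIP = ΔVt / C = (595 − 485) / 30.3 = 3.63 cmH2O.

3.6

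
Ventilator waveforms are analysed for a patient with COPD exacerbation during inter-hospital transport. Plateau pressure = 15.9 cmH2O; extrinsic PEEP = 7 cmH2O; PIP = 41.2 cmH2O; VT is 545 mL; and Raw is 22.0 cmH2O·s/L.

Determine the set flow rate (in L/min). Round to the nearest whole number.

69

flow = (PIP − Pplat) / Raw = (41.2 − 15.9) / 22.0 = 1.15 L/s × 60 = 69.0 L/min.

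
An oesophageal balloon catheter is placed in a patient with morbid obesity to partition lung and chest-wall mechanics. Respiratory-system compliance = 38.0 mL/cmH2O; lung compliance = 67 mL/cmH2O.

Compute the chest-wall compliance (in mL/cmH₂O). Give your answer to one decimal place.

1/Ccw = 1/Crs − 1/CL.
1/Ccw = 1/38.0 − 1/67 = 0.01139.
Ccw = 87.796 mL/cmH2O.

87.8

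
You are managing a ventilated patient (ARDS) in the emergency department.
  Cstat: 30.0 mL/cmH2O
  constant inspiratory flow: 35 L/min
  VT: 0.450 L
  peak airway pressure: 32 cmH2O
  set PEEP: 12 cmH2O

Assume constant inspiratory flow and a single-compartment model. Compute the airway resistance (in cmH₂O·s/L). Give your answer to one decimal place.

8.6

Flow: 35 L/min ÷ 60 = 0.5833 L/s.
Equation of motion (constant flow): PIP = Vt/C + R·V̇ + PEEP.
R·V̇ = PIP − Vt/C − PEEP = 32 − 450/30.0 − 12 = 32 − 15.0 − 12 = 5.0 cmH2O.
R = 5.0 / 0.5833 = 8.572 cmH2O·s/L.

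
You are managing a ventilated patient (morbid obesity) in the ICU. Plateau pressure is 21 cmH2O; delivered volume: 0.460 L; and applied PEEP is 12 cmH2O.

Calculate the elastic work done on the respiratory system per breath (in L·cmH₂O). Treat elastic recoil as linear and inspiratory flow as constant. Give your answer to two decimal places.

Elastic work ≈ ½ × (Pplat − PEEP) × Vt = 0.5 × (21 − 12) × 0.460 L = 0.5 × 9.0 × 0.460 = 2.07 L·cmH2O.

2.07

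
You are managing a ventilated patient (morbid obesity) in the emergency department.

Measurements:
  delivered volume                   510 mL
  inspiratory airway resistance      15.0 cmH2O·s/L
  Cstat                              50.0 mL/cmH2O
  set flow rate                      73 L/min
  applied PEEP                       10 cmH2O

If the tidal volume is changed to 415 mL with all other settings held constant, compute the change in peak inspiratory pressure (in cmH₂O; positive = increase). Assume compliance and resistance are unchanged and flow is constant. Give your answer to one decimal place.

-1.9

PIP = Vt/C + R·V̇ + PEEP (constant-flow equation of motion).
Only the elastic term changes: ΔPIP = ΔVt / C = (415 − 510) / 50.0 = -1.9 cmH2O.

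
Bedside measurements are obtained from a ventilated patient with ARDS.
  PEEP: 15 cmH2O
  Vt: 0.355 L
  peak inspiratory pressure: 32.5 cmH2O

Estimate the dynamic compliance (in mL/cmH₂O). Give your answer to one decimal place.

Dynamic compliance = Vt / (PIP − PEEP) = 355 / (32.5 − 15) = 355 / 17.5 = 20.286 mL/cmH2O.

20.3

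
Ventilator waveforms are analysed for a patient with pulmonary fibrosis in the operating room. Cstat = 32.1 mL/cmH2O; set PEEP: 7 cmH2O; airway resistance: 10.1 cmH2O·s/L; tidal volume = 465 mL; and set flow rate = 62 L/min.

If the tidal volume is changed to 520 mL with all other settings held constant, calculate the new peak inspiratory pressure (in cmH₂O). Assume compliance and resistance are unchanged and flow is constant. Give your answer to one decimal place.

33.6

Flow: 62 L/min ÷ 60 = 1.0333 L/s.
PIP = Vt/C + R·V̇ + PEEP (constant-flow equation of motion).
Only the elastic term changes: ΔPIP = ΔVt / C = (520 − 465) / 32.1 = 1.713 cmH2O.
Original PIP = 465/32.1 + 10.1×1.0333 + 7 = 31.922 cmH2O; new PIP = 31.922 + (1.713) = 33.635 cmH2O.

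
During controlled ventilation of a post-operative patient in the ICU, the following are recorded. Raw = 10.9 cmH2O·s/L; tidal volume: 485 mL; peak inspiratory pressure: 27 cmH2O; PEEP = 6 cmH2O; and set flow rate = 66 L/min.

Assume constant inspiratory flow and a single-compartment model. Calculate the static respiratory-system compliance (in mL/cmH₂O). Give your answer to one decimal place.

Flow: 66 L/min ÷ 60 = 1.1 L/s.
Equation of motion (constant flow): PIP = Vt/C + R·V̇ + PEEP.
Vt/C = PIP − R·V̇ − PEEP = 27 − 10.9×1.1 − 6 = 27 − 11.99 − 6 = 9.01 cmH2O.
C = Vt / 9.01 = 485 / 9.01 = 53.829 mL/cmH2O.

53.8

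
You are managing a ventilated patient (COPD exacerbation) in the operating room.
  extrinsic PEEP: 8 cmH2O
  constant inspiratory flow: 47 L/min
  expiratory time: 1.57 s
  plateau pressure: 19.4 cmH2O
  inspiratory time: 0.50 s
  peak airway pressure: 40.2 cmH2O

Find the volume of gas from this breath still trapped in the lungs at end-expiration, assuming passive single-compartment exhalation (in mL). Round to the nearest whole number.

Flow: 47 L/min ÷ 60 = 0.7833 L/s.
Vt = flow × Ti = 0.7833 L/s × 0.50 s × 1000 mL/L = 391.65 mL.
R = (PIP − Pplat)/V̇ = (40.2 − 19.4) / 0.7833 = 20.8/0.7833 = 26.554 cmH2O·s/L.
C = Vt/(Pplat − PEEP) = 391.65 / (19.4 − 8) = 391.65/11.4 = 34.355 mL/cmH2O.
τ = R × C = 26.554 × 0.03436 L/cmH2O = 0.9124 s.
Fraction remaining = e^(−Te/τ) = e^(−1.57/0.9124) = 0.1789.
Trapped volume = 391.65 × 0.1789 = 70.066 mL.

70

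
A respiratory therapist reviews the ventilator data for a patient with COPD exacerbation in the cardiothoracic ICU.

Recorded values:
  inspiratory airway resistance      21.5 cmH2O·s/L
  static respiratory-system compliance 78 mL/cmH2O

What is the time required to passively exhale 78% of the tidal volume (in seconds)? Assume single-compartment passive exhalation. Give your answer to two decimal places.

2.54

τ = R × C = 21.5 × 78 mL/cmH2O = 21.5 × 0.078 L/cmH2O = 1.677 s.
Exhaled fraction f = 1 − e^(−t/τ) → t = −τ·ln(1 − f) = −1.677·ln(0.22) = 2.539 s.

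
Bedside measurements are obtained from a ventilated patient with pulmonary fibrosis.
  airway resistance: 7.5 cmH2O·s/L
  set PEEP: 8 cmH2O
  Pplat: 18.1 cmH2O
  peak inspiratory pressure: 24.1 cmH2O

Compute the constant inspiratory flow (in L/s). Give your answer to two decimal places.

0.80

flow = (PIP − Pplat) / Raw = 6.0 / 7.5 = 0.8 L/s.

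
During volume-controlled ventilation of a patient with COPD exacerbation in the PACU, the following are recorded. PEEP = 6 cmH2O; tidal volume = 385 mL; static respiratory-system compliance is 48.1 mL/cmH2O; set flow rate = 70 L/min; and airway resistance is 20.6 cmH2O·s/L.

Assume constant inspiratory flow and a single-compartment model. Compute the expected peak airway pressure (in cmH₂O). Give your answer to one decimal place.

Flow: 70 L/min ÷ 60 = 1.1667 L/s.
Equation of motion (constant flow): PIP = Vt/C + R·V̇ + PEEP.
PIP = 385/48.1 + 20.6×1.1667 + 6 = 8.004 + 24.034 + 6 = 38.038 cmH2O.

38.0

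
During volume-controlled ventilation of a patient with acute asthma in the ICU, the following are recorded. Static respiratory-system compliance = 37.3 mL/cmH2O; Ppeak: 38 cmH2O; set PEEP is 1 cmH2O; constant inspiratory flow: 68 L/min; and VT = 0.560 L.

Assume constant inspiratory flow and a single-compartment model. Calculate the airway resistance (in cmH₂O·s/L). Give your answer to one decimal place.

19.4

Flow: 68 L/min ÷ 60 = 1.1333 L/s.
Equation of motion (constant flow): PIP = Vt/C + R·V̇ + PEEP.
R·V̇ = PIP − Vt/C − PEEP = 38 − 560/37.3 − 1 = 38 − 15.013 − 1 = 21.987 cmH2O.
R = 21.987 / 1.1333 = 19.401 cmH2O·s/L.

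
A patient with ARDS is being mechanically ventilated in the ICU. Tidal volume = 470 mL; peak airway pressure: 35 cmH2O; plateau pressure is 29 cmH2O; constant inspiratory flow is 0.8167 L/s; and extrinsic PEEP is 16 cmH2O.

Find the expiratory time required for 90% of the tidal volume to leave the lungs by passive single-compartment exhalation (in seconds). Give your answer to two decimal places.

0.61

R = (PIP − Pplat)/V̇ = (35 − 29) / 0.8167 = 6.0/0.8167 = 7.347 cmH2O·s/L.
C = Vt/(Pplat − PEEP) = 470.0 / (29 − 16) = 470.0/13.0 = 36.154 mL/cmH2O.
τ = R × C = 7.347 × 0.03615 L/cmH2O = 0.2656 s.
t = −τ·ln(1 − 0.90) = −0.2656·ln(0.1) = 0.6116 s.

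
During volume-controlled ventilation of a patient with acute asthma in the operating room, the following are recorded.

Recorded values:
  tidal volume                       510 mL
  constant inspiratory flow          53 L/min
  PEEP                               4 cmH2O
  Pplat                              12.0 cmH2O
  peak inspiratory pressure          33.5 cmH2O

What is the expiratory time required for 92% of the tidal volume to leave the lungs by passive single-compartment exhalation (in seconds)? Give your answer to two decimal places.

3.92

Flow: 53 L/min ÷ 60 = 0.8833 L/s.
R = (PIP − Pplat)/V̇ = (33.5 − 12.0) / 0.8833 = 21.5/0.8833 = 24.341 cmH2O·s/L.
C = Vt/(Pplat − PEEP) = 510.0 / (12.0 − 4) = 510.0/8.0 = 63.75 mL/cmH2O.
τ = R × C = 24.341 × 0.06375 L/cmH2O = 1.552 s.
t = −τ·ln(1 − 0.92) = −1.552·ln(0.08) = 3.92 s.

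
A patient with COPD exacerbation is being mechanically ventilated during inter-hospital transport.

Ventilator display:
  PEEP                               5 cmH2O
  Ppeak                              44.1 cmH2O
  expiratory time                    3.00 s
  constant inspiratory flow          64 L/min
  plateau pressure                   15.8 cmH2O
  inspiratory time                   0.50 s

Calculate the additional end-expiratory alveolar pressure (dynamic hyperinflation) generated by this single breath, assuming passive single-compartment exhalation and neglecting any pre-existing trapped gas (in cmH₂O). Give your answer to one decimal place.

Flow: 64 L/min ÷ 60 = 1.0667 L/s.
Vt = flow × Ti = 1.0667 L/s × 0.50 s × 1000 mL/L = 533.35 mL.
R = (PIP − Pplat)/V̇ = (44.1 − 15.8) / 1.0667 = 28.3/1.0667 = 26.53 cmH2O·s/L.
C = Vt/(Pplat − PEEP) = 533.35 / (15.8 − 5) = 533.35/10.8 = 49.384 mL/cmH2O.
τ = R × C = 26.53 × 0.04938 L/cmH2O = 1.31 s.
Fraction remaining = e^(−Te/τ) = e^(−3.00/1.31) = 0.1013; trapped volume = 533.35 × 0.1013 = 54.028 mL.
Additional alveolar pressure from trapping ≈ V_trapped / C = 54.028 / 49.384 = 1.094 cmH2O.

1.1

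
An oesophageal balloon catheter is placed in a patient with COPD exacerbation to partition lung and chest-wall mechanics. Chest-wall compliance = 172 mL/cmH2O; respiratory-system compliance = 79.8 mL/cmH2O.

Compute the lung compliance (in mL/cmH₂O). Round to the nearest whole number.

1/CL = 1/Crs − 1/Ccw.
1/CL = 1/79.8 − 1/172 = 0.006717.
CL = 148.88 mL/cmH2O.

149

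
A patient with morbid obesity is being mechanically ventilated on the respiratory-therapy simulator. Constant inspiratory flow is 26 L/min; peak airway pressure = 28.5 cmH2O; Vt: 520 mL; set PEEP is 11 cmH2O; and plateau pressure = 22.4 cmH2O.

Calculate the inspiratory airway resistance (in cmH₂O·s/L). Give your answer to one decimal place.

Flow: 26 L/min ÷ 60 = 0.4333 L/s.
Raw = (PIP − Pplat) / flow = (28.5 − 22.4) / 0.4333 = 6.1 / 0.4333 = 14.078 cmH2O·s/L.

14.1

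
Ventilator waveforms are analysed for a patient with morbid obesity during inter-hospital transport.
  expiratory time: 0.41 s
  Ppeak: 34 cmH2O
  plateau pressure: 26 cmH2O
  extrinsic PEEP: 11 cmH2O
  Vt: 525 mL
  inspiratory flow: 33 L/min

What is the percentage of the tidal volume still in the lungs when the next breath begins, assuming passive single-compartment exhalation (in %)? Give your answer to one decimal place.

44.7

Flow: 33 L/min ÷ 60 = 0.55 L/s.
R = (PIP − Pplat)/V̇ = (34 − 26) / 0.55 = 8.0/0.55 = 14.545 cmH2O·s/L.
C = Vt/(Pplat − PEEP) = 525.0 / (26 − 11) = 525.0/15.0 = 35.0 mL/cmH2O.
τ = R × C = 14.545 × 0.035 L/cmH2O = 0.5091 s.
Fraction remaining at end-expiration = e^(−Te/τ) = e^(−0.41/0.5091) = 0.4469 → 44.69%.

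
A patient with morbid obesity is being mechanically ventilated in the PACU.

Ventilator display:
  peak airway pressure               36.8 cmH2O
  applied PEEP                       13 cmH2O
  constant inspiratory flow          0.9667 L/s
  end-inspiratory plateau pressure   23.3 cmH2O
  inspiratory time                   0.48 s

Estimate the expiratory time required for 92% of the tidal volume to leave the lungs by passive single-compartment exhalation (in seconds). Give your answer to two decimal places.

1.59

Vt = flow × Ti = 0.9667 L/s × 0.48 s × 1000 mL/L = 464.02 mL.
R = (PIP − Pplat)/V̇ = (36.8 − 23.3) / 0.9667 = 13.5/0.9667 = 13.965 cmH2O·s/L.
C = Vt/(Pplat − PEEP) = 464.02 / (23.3 − 13) = 464.02/10.3 = 45.05 mL/cmH2O.
τ = R × C = 13.965 × 0.04505 L/cmH2O = 0.6291 s.
t = −τ·ln(1 − 0.92) = −0.6291·ln(0.08) = 1.589 s.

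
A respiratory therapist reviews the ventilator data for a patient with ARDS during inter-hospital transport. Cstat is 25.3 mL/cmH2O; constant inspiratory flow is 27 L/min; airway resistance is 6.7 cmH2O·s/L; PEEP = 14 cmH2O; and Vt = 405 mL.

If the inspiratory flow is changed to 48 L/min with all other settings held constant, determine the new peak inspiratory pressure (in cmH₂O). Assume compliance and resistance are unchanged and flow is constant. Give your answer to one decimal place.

Flow: 27 L/min ÷ 60 = 0.45 L/s.
New flow: 48 L/min ÷ 60 = 0.8 L/s.
PIP = Vt/C + R·V̇ + PEEP (constant-flow equation of motion).
Only the resistive term changes: ΔPIP = R × ΔV̇ = 6.7 × (0.8 − 0.45) = 6.7 × 0.35 = 2.345 cmH2O.
Original PIP = 405/25.3 + 6.7×0.45 + 14 = 33.023 cmH2O; new PIP = 33.023 + (2.345) = 35.368 cmH2O.

35.4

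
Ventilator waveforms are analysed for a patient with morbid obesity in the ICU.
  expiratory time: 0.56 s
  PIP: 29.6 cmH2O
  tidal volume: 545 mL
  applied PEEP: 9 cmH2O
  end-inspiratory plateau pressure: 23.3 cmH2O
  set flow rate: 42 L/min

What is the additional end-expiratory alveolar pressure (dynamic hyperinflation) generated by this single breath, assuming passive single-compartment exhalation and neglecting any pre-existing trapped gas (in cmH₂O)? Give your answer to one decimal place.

Flow: 42 L/min ÷ 60 = 0.7 L/s.
R = (PIP − Pplat)/V̇ = (29.6 − 23.3) / 0.7 = 6.3/0.7 = 9.0 cmH2O·s/L.
C = Vt/(Pplat − PEEP) = 545.0 / (23.3 − 9) = 545.0/14.3 = 38.112 mL/cmH2O.
τ = R × C = 9.0 × 0.03811 L/cmH2O = 0.343 s.
Fraction remaining = e^(−Te/τ) = e^(−0.56/0.343) = 0.1954; trapped volume = 545.0 × 0.1954 = 106.49 mL.
Additional alveolar pressure from trapping ≈ V_trapped / C = 106.49 / 38.112 = 2.794 cmH2O.

2.8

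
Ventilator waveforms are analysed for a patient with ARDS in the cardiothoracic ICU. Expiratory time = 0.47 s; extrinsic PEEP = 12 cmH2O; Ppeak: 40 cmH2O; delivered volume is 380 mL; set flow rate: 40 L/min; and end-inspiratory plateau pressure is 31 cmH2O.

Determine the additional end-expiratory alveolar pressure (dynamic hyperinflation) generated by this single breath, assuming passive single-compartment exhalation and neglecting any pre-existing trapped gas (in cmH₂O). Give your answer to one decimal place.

3.3

Flow: 40 L/min ÷ 60 = 0.6667 L/s.
R = (PIP − Pplat)/V̇ = (40 − 31) / 0.6667 = 9.0/0.6667 = 13.499 cmH2O·s/L.
C = Vt/(Pplat − PEEP) = 380.0 / (31 − 12) = 380.0/19.0 = 20.0 mL/cmH2O.
τ = R × C = 13.499 × 0.02 L/cmH2O = 0.27 s.
Fraction remaining = e^(−Te/τ) = e^(−0.47/0.27) = 0.1754; trapped volume = 380.0 × 0.1754 = 66.652 mL.
Additional alveolar pressure from trapping ≈ V_trapped / C = 66.652 / 20.0 = 3.333 cmH2O.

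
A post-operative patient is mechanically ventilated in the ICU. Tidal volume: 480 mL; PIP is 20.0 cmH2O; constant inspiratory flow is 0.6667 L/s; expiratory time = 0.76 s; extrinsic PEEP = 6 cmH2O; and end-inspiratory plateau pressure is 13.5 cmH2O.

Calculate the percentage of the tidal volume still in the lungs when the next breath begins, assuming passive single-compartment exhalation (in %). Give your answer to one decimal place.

R = (PIP − Pplat)/V̇ = (20.0 − 13.5) / 0.6667 = 6.5/0.6667 = 9.75 cmH2O·s/L.
C = Vt/(Pplat − PEEP) = 480.0 / (13.5 − 6) = 480.0/7.5 = 64.0 mL/cmH2O.
τ = R × C = 9.75 × 0.064 L/cmH2O = 0.624 s.
Fraction remaining at end-expiration = e^(−Te/τ) = e^(−0.76/0.624) = 0.2958 → 29.58%.

29.6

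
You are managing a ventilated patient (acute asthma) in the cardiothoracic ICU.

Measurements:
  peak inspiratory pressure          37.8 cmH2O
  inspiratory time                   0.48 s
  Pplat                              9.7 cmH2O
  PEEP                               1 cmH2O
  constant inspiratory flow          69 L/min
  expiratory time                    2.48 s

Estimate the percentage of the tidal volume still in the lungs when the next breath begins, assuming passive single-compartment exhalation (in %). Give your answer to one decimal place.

Flow: 69 L/min ÷ 60 = 1.15 L/s.
Vt = flow × Ti = 1.15 L/s × 0.48 s × 1000 mL/L = 552.0 mL.
R = (PIP − Pplat)/V̇ = (37.8 − 9.7) / 1.15 = 28.1/1.15 = 24.435 cmH2O·s/L.
C = Vt/(Pplat − PEEP) = 552.0 / (9.7 − 1) = 552.0/8.7 = 63.448 mL/cmH2O.
τ = R × C = 24.435 × 0.06345 L/cmH2O = 1.55 s.
Fraction remaining at end-expiration = e^(−Te/τ) = e^(−2.48/1.55) = 0.2019 → 20.19%.

20.2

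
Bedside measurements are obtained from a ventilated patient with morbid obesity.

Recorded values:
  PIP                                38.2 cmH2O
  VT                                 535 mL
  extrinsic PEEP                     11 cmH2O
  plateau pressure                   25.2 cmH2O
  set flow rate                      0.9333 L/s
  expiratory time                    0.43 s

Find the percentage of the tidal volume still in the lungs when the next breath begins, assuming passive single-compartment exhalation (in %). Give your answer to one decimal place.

R = (PIP − Pplat)/V̇ = (38.2 − 25.2) / 0.9333 = 13.0/0.9333 = 13.929 cmH2O·s/L.
C = Vt/(Pplat − PEEP) = 535.0 / (25.2 − 11) = 535.0/14.2 = 37.676 mL/cmH2O.
τ = R × C = 13.929 × 0.03768 L/cmH2O = 0.5248 s.
Fraction remaining at end-expiration = e^(−Te/τ) = e^(−0.43/0.5248) = 0.4407 → 44.07%.

44.1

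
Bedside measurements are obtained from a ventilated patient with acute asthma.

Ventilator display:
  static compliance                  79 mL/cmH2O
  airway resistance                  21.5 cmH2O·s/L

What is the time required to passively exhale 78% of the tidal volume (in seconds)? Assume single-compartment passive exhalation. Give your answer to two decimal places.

τ = R × C = 21.5 × 79 mL/cmH2O = 21.5 × 0.079 L/cmH2O = 1.699 s.
Exhaled fraction f = 1 − e^(−t/τ) → t = −τ·ln(1 − f) = −1.699·ln(0.22) = 2.573 s.

2.57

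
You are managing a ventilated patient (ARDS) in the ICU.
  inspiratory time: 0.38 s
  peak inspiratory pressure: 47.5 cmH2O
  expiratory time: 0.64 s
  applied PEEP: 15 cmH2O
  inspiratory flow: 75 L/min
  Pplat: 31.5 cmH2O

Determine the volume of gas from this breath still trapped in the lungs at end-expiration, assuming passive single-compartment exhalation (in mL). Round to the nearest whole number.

Flow: 75 L/min ÷ 60 = 1.25 L/s.
Vt = flow × Ti = 1.25 L/s × 0.38 s × 1000 mL/L = 475.0 mL.
R = (PIP − Pplat)/V̇ = (47.5 − 31.5) / 1.25 = 16.0/1.25 = 12.8 cmH2O·s/L.
C = Vt/(Pplat − PEEP) = 475.0 / (31.5 − 15) = 475.0/16.5 = 28.788 mL/cmH2O.
τ = R × C = 12.8 × 0.02879 L/cmH2O = 0.3685 s.
Fraction remaining = e^(−Te/τ) = e^(−0.64/0.3685) = 0.1761.
Trapped volume = 475.0 × 0.1761 = 83.648 mL.

84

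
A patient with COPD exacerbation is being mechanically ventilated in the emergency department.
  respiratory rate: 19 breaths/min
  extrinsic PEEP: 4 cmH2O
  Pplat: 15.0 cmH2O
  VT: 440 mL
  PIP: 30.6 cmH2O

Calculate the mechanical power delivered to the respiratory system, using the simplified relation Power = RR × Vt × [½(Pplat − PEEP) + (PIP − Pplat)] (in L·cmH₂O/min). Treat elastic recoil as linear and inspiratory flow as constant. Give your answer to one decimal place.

176.4

Per-breath work = Vt × [½(Pplat−PEEP) + (PIP−Pplat)] = 0.440 × [0.5×11.0 + 15.6] = 0.440 × 21.1 = 9.284 L·cmH2O.
Power = 19 × 9.284 = 176.4 L·cmH2O/min.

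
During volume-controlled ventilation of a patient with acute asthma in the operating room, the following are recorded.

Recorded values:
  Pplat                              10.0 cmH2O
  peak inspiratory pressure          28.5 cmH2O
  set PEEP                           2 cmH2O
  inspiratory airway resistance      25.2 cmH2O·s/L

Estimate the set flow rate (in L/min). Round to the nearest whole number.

44

flow = (PIP − Pplat) / Raw = (28.5 − 10.0) / 25.2 = 0.7341 L/s × 60 = 44.046 L/min.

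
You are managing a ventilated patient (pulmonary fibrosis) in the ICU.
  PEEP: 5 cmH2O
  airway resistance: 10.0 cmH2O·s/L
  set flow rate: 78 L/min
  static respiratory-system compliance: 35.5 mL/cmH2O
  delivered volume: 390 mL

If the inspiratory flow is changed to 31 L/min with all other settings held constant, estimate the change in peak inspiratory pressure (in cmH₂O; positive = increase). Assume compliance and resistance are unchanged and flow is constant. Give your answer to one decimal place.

Flow: 78 L/min ÷ 60 = 1.3 L/s.
New flow: 31 L/min ÷ 60 = 0.5167 L/s.
PIP = Vt/C + R·V̇ + PEEP (constant-flow equation of motion).
Only the resistive term changes: ΔPIP = R × ΔV̇ = 10.0 × (0.5167 − 1.3) = 10.0 × -0.7833 = -7.833 cmH2O.

-7.8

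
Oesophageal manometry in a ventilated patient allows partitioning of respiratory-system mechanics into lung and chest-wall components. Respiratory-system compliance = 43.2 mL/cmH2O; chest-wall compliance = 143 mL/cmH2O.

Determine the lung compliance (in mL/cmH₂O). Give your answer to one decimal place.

1/CL = 1/Crs − 1/Ccw.
1/CL = 1/43.2 − 1/143 = 0.01616.
CL = 61.881 mL/cmH2O.

61.9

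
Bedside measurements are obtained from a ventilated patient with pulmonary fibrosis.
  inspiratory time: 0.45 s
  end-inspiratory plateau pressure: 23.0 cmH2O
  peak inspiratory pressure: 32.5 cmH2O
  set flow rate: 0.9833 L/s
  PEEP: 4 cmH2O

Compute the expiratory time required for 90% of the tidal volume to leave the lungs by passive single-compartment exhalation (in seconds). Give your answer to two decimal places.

Vt = flow × Ti = 0.9833 L/s × 0.45 s × 1000 mL/L = 442.49 mL.
R = (PIP − Pplat)/V̇ = (32.5 − 23.0) / 0.9833 = 9.5/0.9833 = 9.661 cmH2O·s/L.
C = Vt/(Pplat − PEEP) = 442.49 / (23.0 − 4) = 442.49/19.0 = 23.289 mL/cmH2O.
τ = R × C = 9.661 × 0.02329 L/cmH2O = 0.225 s.
t = −τ·ln(1 − 0.90) = −0.225·ln(0.1) = 0.5181 s.

0.52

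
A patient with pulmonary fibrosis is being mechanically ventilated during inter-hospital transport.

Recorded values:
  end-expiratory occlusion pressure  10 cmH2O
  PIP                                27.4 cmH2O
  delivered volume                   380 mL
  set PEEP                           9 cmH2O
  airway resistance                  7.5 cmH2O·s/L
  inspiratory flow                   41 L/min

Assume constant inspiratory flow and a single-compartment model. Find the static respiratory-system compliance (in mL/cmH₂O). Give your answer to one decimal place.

Flow: 41 L/min ÷ 60 = 0.6833 L/s.
Total PEEP = 10 cmH2O (set 9 + intrinsic 1); this is the baseline alveolar pressure.
Equation of motion (constant flow): PIP = Vt/C + R·V̇ + PEEP.
Vt/C = PIP − R·V̇ − PEEP = 27.4 − 7.5×0.6833 − 10 = 27.4 − 5.125 − 10 = 12.275 cmH2O.
C = Vt / 12.275 = 380 / 12.275 = 30.957 mL/cmH2O.

31.0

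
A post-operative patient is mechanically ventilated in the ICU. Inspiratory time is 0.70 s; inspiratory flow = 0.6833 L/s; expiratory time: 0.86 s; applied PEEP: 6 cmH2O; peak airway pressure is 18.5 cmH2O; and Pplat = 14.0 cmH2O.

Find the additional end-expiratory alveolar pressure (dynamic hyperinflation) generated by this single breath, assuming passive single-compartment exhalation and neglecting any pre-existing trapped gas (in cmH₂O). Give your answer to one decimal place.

Vt = flow × Ti = 0.6833 L/s × 0.70 s × 1000 mL/L = 478.31 mL.
R = (PIP − Pplat)/V̇ = (18.5 − 14.0) / 0.6833 = 4.5/0.6833 = 6.586 cmH2O·s/L.
C = Vt/(Pplat − PEEP) = 478.31 / (14.0 − 6) = 478.31/8.0 = 59.789 mL/cmH2O.
τ = R × C = 6.586 × 0.05979 L/cmH2O = 0.3938 s.
Fraction remaining = e^(−Te/τ) = e^(−0.86/0.3938) = 0.1126; trapped volume = 478.31 × 0.1126 = 53.858 mL.
Additional alveolar pressure from trapping ≈ V_trapped / C = 53.858 / 59.789 = 0.9008 cmH2O.

0.9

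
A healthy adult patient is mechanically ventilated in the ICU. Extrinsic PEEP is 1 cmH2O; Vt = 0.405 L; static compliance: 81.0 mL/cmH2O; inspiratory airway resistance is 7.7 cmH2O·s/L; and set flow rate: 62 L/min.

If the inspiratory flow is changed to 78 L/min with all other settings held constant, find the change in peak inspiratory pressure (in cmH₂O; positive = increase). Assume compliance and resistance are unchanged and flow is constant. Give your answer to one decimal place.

Flow: 62 L/min ÷ 60 = 1.0333 L/s.
New flow: 78 L/min ÷ 60 = 1.3 L/s.
PIP = Vt/C + R·V̇ + PEEP (constant-flow equation of motion).
Only the resistive term changes: ΔPIP = R × ΔV̇ = 7.7 × (1.3 − 1.0333) = 7.7 × 0.2667 = 2.054 cmH2O.

2.1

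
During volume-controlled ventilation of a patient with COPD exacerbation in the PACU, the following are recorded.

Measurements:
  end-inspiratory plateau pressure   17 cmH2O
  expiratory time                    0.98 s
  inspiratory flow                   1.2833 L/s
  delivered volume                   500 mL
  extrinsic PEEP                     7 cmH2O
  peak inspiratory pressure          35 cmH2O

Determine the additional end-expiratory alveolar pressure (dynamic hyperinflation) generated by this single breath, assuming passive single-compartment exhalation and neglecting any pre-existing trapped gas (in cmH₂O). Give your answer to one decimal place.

R = (PIP − Pplat)/V̇ = (35 − 17) / 1.2833 = 18.0/1.2833 = 14.026 cmH2O·s/L.
C = Vt/(Pplat − PEEP) = 500.0 / (17 − 7) = 500.0/10.0 = 50.0 mL/cmH2O.
τ = R × C = 14.026 × 0.05 L/cmH2O = 0.7013 s.
Fraction remaining = e^(−Te/τ) = e^(−0.98/0.7013) = 0.2472; trapped volume = 500.0 × 0.2472 = 123.6 mL.
Additional alveolar pressure from trapping ≈ V_trapped / C = 123.6 / 50.0 = 2.472 cmH2O.

2.5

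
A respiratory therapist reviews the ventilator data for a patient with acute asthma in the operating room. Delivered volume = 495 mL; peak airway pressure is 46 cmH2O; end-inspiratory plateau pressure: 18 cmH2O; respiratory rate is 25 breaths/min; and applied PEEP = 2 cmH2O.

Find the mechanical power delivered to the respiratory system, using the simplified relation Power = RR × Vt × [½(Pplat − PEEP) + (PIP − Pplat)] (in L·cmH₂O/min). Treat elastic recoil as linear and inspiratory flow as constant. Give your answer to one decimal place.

445.5

Per-breath work = Vt × [½(Pplat−PEEP) + (PIP−Pplat)] = 0.495 × [0.5×16.0 + 28.0] = 0.495 × 36.0 = 17.82 L·cmH2O.
Power = 25 × 17.82 = 445.5 L·cmH2O/min.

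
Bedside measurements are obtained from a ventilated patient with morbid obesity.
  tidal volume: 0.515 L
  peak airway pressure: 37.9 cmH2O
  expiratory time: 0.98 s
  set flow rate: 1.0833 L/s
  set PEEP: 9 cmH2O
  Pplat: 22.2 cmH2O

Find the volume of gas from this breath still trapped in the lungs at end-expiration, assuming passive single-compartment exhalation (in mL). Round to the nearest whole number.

91

R = (PIP − Pplat)/V̇ = (37.9 − 22.2) / 1.0833 = 15.7/1.0833 = 14.493 cmH2O·s/L.
C = Vt/(Pplat − PEEP) = 515.0 / (22.2 − 9) = 515.0/13.2 = 39.015 mL/cmH2O.
τ = R × C = 14.493 × 0.03902 L/cmH2O = 0.5655 s.
Fraction remaining = e^(−Te/τ) = e^(−0.98/0.5655) = 0.1768.
Trapped volume = 515.0 × 0.1768 = 91.052 mL.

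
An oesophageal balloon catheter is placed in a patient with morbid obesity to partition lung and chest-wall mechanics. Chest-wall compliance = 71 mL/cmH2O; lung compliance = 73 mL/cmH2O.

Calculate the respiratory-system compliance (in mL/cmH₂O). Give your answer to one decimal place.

36.0

Lung and chest wall are elastances in series: 1/Crs = 1/CL + 1/Ccw.
1/Crs = 1/73 + 1/71 = 0.02778.
Crs = 35.997 mL/cmH2O.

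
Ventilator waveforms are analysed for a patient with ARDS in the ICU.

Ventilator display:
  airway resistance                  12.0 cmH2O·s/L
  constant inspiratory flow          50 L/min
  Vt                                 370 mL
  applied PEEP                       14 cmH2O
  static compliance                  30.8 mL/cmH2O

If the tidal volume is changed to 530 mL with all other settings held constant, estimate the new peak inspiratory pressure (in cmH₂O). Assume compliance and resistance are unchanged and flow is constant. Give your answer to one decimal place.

Flow: 50 L/min ÷ 60 = 0.8333 L/s.
PIP = Vt/C + R·V̇ + PEEP (constant-flow equation of motion).
Only the elastic term changes: ΔPIP = ΔVt / C = (530 − 370) / 30.8 = 5.195 cmH2O.
Original PIP = 370/30.8 + 12.0×0.8333 + 14 = 36.013 cmH2O; new PIP = 36.013 + (5.195) = 41.208 cmH2O.

41.2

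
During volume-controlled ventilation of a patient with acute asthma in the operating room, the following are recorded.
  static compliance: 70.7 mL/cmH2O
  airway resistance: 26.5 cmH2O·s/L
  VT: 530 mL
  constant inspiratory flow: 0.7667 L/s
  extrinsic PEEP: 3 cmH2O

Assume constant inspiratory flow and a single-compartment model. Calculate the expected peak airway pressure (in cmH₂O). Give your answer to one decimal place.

Equation of motion (constant flow): PIP = Vt/C + R·V̇ + PEEP.
PIP = 530/70.7 + 26.5×0.7667 + 3 = 7.496 + 20.318 + 3 = 30.814 cmH2O.

30.8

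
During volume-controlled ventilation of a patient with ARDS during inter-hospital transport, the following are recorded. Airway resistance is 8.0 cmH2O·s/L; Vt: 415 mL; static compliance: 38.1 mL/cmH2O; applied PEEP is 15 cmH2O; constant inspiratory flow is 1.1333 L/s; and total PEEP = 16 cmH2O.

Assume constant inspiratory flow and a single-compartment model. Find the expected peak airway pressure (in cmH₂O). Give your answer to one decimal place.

36.0

Total PEEP = 16 cmH2O (set 15 + intrinsic 1); this is the baseline alveolar pressure.
Equation of motion (constant flow): PIP = Vt/C + R·V̇ + PEEP.
PIP = 415/38.1 + 8.0×1.1333 + 16 = 10.892 + 9.066 + 16 = 35.958 cmH2O.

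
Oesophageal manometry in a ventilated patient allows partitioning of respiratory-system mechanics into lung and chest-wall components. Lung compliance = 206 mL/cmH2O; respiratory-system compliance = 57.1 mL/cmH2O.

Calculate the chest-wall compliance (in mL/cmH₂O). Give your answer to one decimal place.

1/Ccw = 1/Crs − 1/CL.
1/Ccw = 1/57.1 − 1/206 = 0.01266.
Ccw = 78.989 mL/cmH2O.

79.0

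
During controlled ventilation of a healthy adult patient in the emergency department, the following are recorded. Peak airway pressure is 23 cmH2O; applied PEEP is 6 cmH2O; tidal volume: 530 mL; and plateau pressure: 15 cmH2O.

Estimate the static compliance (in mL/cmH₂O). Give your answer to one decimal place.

Cstat = Vt / (Pplat − PEEP) = 530 / (15 − 6) = 530 / 9.0 = 58.889 mL/cmH2O.

58.9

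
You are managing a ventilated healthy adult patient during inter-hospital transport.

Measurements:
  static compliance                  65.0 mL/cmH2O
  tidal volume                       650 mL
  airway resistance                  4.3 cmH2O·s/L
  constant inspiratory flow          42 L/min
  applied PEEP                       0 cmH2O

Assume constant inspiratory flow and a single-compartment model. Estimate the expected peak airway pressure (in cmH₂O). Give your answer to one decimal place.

Flow: 42 L/min ÷ 60 = 0.7 L/s.
Equation of motion (constant flow): PIP = Vt/C + R·V̇ + PEEP.
PIP = 650/65.0 + 4.3×0.7 + 0 = 10.0 + 3.01 + 0 = 13.01 cmH2O.

13.0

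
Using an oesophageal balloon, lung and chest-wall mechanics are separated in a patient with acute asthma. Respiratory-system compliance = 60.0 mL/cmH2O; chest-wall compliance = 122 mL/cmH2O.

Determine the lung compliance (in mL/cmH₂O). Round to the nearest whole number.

1/CL = 1/Crs − 1/Ccw.
1/CL = 1/60.0 − 1/122 = 0.00847.
CL = 118.06 mL/cmH2O.

118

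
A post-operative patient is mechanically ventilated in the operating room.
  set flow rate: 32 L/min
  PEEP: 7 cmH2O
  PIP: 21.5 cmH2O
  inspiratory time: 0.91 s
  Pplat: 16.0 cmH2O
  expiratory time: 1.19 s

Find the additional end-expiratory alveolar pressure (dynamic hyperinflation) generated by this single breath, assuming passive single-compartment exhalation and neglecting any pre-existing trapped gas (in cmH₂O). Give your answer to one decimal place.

1.1

Flow: 32 L/min ÷ 60 = 0.5333 L/s.
Vt = flow × Ti = 0.5333 L/s × 0.91 s × 1000 mL/L = 485.3 mL.
R = (PIP − Pplat)/V̇ = (21.5 − 16.0) / 0.5333 = 5.5/0.5333 = 10.313 cmH2O·s/L.
C = Vt/(Pplat − PEEP) = 485.3 / (16.0 − 7) = 485.3/9.0 = 53.922 mL/cmH2O.
τ = R × C = 10.313 × 0.05392 L/cmH2O = 0.5561 s.
Fraction remaining = e^(−Te/τ) = e^(−1.19/0.5561) = 0.1177; trapped volume = 485.3 × 0.1177 = 57.12 mL.
Additional alveolar pressure from trapping ≈ V_trapped / C = 57.12 / 53.922 = 1.059 cmH2O.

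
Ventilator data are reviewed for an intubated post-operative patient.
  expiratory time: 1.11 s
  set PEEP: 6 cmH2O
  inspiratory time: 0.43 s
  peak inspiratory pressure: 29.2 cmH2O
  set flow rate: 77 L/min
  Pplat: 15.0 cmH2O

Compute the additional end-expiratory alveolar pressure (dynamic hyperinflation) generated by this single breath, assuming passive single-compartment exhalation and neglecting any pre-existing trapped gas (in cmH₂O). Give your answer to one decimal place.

1.8

Flow: 77 L/min ÷ 60 = 1.2833 L/s.
Vt = flow × Ti = 1.2833 L/s × 0.43 s × 1000 mL/L = 551.82 mL.
R = (PIP − Pplat)/V̇ = (29.2 − 15.0) / 1.2833 = 14.2/1.2833 = 11.065 cmH2O·s/L.
C = Vt/(Pplat − PEEP) = 551.82 / (15.0 − 6) = 551.82/9.0 = 61.313 mL/cmH2O.
τ = R × C = 11.065 × 0.06131 L/cmH2O = 0.6784 s.
Fraction remaining = e^(−Te/τ) = e^(−1.11/0.6784) = 0.1947; trapped volume = 551.82 × 0.1947 = 107.44 mL.
Additional alveolar pressure from trapping ≈ V_trapped / C = 107.44 / 61.313 = 1.752 cmH2O.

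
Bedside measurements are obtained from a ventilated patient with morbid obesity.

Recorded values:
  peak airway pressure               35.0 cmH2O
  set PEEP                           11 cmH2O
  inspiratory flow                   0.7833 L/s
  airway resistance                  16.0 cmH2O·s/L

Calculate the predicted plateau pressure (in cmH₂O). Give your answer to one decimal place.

22.5

Pplat = PIP − Raw × flow = 35.0 − 16.0 × 0.7833 = 35.0 − 12.533 = 22.467 cmH2O.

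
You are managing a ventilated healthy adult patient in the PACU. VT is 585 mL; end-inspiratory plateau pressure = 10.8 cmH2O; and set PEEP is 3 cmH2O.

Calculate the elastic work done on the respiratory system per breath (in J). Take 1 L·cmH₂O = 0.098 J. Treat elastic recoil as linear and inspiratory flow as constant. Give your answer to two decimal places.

0.22

Elastic work ≈ ½ × (Pplat − PEEP) × Vt = 0.5 × (10.8 − 3) × 0.585 L = 0.5 × 7.8 × 0.585 = 2.282 L·cmH2O.
× 0.098 J/(L·cmH2O) → 0.2236 J.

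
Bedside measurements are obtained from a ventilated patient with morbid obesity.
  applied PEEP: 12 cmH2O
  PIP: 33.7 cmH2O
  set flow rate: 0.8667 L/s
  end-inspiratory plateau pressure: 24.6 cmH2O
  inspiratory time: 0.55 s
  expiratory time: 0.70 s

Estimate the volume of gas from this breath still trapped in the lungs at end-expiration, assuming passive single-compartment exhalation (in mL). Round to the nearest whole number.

Vt = flow × Ti = 0.8667 L/s × 0.55 s × 1000 mL/L = 476.69 mL.
R = (PIP − Pplat)/V̇ = (33.7 − 24.6) / 0.8667 = 9.1/0.8667 = 10.5 cmH2O·s/L.
C = Vt/(Pplat − PEEP) = 476.69 / (24.6 − 12) = 476.69/12.6 = 37.833 mL/cmH2O.
τ = R × C = 10.5 × 0.03783 L/cmH2O = 0.3972 s.
Fraction remaining = e^(−Te/τ) = e^(−0.70/0.3972) = 0.1716.
Trapped volume = 476.69 × 0.1716 = 81.8 mL.

82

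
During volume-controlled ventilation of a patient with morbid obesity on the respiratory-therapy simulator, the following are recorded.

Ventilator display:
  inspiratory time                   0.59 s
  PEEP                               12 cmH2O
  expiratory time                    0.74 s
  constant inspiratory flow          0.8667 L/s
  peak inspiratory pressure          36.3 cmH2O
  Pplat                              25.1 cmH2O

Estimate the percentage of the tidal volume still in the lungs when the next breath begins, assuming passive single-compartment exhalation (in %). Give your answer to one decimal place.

Vt = flow × Ti = 0.8667 L/s × 0.59 s × 1000 mL/L = 511.35 mL.
R = (PIP − Pplat)/V̇ = (36.3 − 25.1) / 0.8667 = 11.2/0.8667 = 12.923 cmH2O·s/L.
C = Vt/(Pplat − PEEP) = 511.35 / (25.1 − 12) = 511.35/13.1 = 39.034 mL/cmH2O.
τ = R × C = 12.923 × 0.03903 L/cmH2O = 0.5044 s.
Fraction remaining at end-expiration = e^(−Te/τ) = e^(−0.74/0.5044) = 0.2306 → 23.06%.

23.1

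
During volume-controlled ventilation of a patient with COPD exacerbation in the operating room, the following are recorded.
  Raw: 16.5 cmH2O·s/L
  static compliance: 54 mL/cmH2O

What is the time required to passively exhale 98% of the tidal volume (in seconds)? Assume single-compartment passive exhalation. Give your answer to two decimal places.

3.49

τ = R × C = 16.5 × 54 mL/cmH2O = 16.5 × 0.054 L/cmH2O = 0.891 s.
Exhaled fraction f = 1 − e^(−t/τ) → t = −τ·ln(1 − f) = −0.891·ln(0.02) = 3.486 s.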